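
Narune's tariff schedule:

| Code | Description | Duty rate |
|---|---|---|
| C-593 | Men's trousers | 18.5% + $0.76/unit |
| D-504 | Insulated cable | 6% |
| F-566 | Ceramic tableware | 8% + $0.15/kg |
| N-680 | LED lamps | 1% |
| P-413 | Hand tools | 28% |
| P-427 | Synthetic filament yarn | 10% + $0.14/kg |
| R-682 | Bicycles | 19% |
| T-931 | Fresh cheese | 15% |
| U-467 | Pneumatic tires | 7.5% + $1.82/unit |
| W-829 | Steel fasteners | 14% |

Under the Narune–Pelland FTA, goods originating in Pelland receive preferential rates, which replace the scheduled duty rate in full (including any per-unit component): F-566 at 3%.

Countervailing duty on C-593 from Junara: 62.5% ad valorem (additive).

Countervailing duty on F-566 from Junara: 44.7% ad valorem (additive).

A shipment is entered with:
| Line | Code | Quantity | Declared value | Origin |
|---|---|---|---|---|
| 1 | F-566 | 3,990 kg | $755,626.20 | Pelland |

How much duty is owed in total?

Line 1 (F-566, Pelland, 3,990 kg, $755,626.20):
Base rate for F-566 is 8% + $0.15/kg.
Origin Pelland qualifies under the Narune–Pelland agreement and F-566 is covered: preferential rate 3% applies instead.
The additional-duty order on F-566 targets Junara, not Pelland; it does not apply.
Duty = $755,626.20 × 3% = $22,668.79.

$22,668.79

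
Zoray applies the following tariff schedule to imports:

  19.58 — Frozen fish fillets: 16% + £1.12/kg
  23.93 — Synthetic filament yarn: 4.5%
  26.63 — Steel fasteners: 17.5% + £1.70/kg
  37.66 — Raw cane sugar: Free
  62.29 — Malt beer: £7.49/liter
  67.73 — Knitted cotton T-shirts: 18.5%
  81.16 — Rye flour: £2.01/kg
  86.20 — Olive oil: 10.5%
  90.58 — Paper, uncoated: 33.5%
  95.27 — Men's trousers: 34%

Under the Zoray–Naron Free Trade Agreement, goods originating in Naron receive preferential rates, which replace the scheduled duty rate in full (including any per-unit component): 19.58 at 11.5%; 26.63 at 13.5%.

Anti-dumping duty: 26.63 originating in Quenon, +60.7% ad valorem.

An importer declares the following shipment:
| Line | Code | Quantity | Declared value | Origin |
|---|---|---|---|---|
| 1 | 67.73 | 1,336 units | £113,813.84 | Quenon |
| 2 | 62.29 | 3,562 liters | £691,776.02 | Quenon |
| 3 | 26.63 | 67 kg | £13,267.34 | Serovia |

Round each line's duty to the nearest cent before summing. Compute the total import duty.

£50,170.62

Line 1 (67.73, Quenon, 1,336 units, £113,813.84):
Base rate for 67.73 is 18.5%.
Duty = £113,813.84 × 18.5% = £21,055.56.
Line 2 (62.29, Quenon, 3,562 liters, £691,776.02):
Base rate for 62.29 is £7.49/liter.
Duty = 3,562 × £7.49 = £26,679.38.
Line 3 (26.63, Serovia, 67 kg, £13,267.34):
Base rate for 26.63 is 17.5% + £1.70/kg.
26.63 has an FTA preferential rate, but origin Serovia is not Naron; base rate stands.
The additional-duty order on 26.63 targets Quenon, not Serovia; it does not apply.
Duty = £13,267.34 × 17.5% + 67 × £1.70 = £2,435.68.
Total = £21,055.56 + £26,679.38 + £2,435.68 = £50,170.62.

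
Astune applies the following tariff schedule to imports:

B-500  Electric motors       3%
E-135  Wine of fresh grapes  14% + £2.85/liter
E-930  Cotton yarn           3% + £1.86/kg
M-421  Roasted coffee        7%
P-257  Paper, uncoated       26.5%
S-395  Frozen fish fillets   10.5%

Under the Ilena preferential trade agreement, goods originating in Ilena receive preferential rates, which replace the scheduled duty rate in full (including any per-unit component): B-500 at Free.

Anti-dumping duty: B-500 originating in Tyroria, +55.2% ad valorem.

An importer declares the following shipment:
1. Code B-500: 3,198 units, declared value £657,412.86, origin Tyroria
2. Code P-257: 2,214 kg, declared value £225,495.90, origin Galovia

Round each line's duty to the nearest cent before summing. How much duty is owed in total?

Line 1 (B-500, Tyroria, 3,198 units, £657,412.86):
Base rate for B-500 is 3%.
B-500 has an FTA preferential rate, but origin Tyroria is not Ilena; base rate stands.
Additional duty on B-500 from Tyroria: +55.2%. Applied ad valorem rate: 3% + 55.2% = 58.2%.
Duty = £657,412.86 × 58.2% = £382,614.28.
Line 2 (P-257, Galovia, 2,214 kg, £225,495.90):
Base rate for P-257 is 26.5%.
Duty = £225,495.90 × 26.5% = £59,756.41.
Total = £382,614.28 + £59,756.41 = £442,370.69.

£442,370.69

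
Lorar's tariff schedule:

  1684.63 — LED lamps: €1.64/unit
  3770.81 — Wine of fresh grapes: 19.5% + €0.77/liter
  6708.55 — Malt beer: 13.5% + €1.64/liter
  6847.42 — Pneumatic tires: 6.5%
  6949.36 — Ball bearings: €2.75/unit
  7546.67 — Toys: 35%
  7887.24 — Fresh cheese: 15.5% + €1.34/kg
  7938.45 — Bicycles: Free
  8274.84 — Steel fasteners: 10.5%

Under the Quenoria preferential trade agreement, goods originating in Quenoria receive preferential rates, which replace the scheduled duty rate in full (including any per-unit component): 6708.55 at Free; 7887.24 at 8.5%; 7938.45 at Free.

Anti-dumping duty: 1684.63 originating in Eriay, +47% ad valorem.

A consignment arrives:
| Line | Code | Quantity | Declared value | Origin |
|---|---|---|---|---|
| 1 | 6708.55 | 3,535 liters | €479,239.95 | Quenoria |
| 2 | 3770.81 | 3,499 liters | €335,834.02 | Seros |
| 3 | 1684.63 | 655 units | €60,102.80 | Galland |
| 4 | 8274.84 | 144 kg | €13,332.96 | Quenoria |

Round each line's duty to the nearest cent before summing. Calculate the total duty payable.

€70,656.02

Line 1 (6708.55, Quenoria, 3,535 liters, €479,239.95):
Base rate for 6708.55 is 13.5% + €1.64/liter.
Origin Quenoria qualifies under the Lorar–Quenoria agreement and 6708.55 is covered: preferential rate Free applies instead.
Duty = €479,239.95 × 0% = €0.00.
Line 2 (3770.81, Seros, 3,499 liters, €335,834.02):
Base rate for 3770.81 is 19.5% + €0.77/liter.
Duty = €335,834.02 × 19.5% + 3,499 × €0.77 = €68,181.86.
Line 3 (1684.63, Galland, 655 units, €60,102.80):
Base rate for 1684.63 is €1.64/unit.
The additional-duty order on 1684.63 targets Eriay, not Galland; it does not apply.
Duty = 655 × €1.64 = €1,074.20.
Line 4 (8274.84, Quenoria, 144 kg, €13,332.96):
Base rate for 8274.84 is 10.5%.
Origin Quenoria is the FTA partner but 8274.84 is not on the preference list; base rate stands.
Duty = €13,332.96 × 10.5% = €1,399.96.
Total = €0.00 + €68,181.86 + €1,074.20 + €1,399.96 = €70,656.02.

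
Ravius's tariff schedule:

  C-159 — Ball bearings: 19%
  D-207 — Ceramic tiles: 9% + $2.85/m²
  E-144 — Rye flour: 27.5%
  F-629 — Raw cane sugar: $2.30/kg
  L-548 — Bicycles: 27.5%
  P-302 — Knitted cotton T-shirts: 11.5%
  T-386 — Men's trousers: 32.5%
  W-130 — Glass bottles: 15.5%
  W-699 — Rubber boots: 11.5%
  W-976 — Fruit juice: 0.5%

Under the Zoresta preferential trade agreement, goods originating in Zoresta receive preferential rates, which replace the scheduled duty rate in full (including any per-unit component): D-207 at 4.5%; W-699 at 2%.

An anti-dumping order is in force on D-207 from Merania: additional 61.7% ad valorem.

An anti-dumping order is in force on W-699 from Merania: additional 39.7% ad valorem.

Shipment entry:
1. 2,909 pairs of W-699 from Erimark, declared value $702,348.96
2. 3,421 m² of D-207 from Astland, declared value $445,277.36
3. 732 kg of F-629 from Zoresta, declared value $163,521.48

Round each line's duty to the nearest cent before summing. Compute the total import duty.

$132,278.54

Line 1 (W-699, Erimark, 2,909 pairs, $702,348.96):
Base rate for W-699 is 11.5%.
W-699 has an FTA preferential rate, but origin Erimark is not Zoresta; base rate stands.
The additional-duty order on W-699 targets Merania, not Erimark; it does not apply.
Duty = $702,348.96 × 11.5% = $80,770.13.
Line 2 (D-207, Astland, 3,421 m², $445,277.36):
Base rate for D-207 is 9% + $2.85/m².
D-207 has an FTA preferential rate, but origin Astland is not Zoresta; base rate stands.
The additional-duty order on D-207 targets Merania, not Astland; it does not apply.
Duty = $445,277.36 × 9% + 3,421 × $2.85 = $49,824.81.
Line 3 (F-629, Zoresta, 732 kg, $163,521.48):
Base rate for F-629 is $2.30/kg.
Origin Zoresta is the FTA partner but F-629 is not on the preference list; base rate stands.
Duty = 732 × $2.30 = $1,683.60.
Total = $80,770.13 + $49,824.81 + $1,683.60 = $132,278.54.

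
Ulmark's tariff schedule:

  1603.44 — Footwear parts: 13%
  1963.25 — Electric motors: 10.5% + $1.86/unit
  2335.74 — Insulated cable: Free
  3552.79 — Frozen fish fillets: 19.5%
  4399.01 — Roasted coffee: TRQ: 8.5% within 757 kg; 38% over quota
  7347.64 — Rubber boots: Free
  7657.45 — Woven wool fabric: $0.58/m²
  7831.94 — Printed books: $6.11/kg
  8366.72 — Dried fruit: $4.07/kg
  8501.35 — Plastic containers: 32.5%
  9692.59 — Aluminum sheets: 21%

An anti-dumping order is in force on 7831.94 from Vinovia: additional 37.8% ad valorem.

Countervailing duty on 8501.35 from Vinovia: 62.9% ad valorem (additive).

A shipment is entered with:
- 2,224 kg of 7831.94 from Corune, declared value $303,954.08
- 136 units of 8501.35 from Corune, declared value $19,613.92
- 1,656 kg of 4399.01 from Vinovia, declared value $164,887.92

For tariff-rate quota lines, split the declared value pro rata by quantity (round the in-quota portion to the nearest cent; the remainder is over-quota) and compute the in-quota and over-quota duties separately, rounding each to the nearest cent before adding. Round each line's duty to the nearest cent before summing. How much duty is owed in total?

Line 1 (7831.94, Corune, 2,224 kg, $303,954.08):
Base rate for 7831.94 is $6.11/kg.
The additional-duty order on 7831.94 targets Vinovia, not Corune; it does not apply.
Duty = 2,224 × $6.11 = $13,588.64.
Line 2 (8501.35, Corune, 136 units, $19,613.92):
Base rate for 8501.35 is 32.5%.
The additional-duty order on 8501.35 targets Vinovia, not Corune; it does not apply.
Duty = $19,613.92 × 32.5% = $6,374.52.
Line 3 (4399.01, Vinovia, 1,656 kg, $164,887.92):
Code 4399.01 is under a tariff-rate quota (threshold 757 kg). In-quota: 757 kg at 8.5%; over-quota: 899 kg at 38%.
Pro-rata value split: in-quota = $164,887.92 × 757/1,656 = $75,374.49; over-quota = $164,887.92 − $75,374.49 = $89,513.43.
In-quota duty = $75,374.49 × 8.5% = $6,406.83. Over-quota duty = $89,513.43 × 38% = $34,015.10.
Line duty = $6,406.83 + $34,015.10 = $40,421.93.
Total = $13,588.64 + $6,374.52 + $40,421.93 = $60,385.09.

$60,385.09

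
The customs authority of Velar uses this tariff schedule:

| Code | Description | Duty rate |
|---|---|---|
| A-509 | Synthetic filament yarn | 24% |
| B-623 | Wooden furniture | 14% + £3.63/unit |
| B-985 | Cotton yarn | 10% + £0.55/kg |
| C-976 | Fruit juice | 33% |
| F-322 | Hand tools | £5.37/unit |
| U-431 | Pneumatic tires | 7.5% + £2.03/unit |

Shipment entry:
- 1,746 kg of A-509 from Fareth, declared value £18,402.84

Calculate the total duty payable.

Line 1 (A-509, Fareth, 1,746 kg, £18,402.84):
Base rate for A-509 is 24%.
Duty = £18,402.84 × 24% = £4,416.68.

£4,416.68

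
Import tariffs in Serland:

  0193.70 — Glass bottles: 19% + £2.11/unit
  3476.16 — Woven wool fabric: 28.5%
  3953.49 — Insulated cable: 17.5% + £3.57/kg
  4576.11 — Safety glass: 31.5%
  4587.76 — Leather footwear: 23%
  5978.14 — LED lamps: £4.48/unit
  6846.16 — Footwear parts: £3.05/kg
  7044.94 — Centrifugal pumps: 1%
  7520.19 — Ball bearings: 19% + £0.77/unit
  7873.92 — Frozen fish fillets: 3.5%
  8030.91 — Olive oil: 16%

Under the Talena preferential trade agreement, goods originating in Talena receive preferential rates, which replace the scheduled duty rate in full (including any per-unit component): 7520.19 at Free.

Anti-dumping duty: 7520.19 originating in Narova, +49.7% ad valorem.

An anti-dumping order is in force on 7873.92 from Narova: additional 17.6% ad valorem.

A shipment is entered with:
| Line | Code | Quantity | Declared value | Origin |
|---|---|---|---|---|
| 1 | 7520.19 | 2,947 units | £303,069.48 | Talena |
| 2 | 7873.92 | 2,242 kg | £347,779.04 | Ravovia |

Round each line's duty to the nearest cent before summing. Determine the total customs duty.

£12,172.27

Line 1 (7520.19, Talena, 2,947 units, £303,069.48):
Base rate for 7520.19 is 19% + £0.77/unit.
Origin Talena qualifies under the Serland–Talena agreement and 7520.19 is covered: preferential rate Free applies instead.
The additional-duty order on 7520.19 targets Narova, not Talena; it does not apply.
Duty = £303,069.48 × 0% = £0.00.
Line 2 (7873.92, Ravovia, 2,242 kg, £347,779.04):
Base rate for 7873.92 is 3.5%.
The additional-duty order on 7873.92 targets Narova, not Ravovia; it does not apply.
Duty = £347,779.04 × 3.5% = £12,172.27.
Total = £0.00 + £12,172.27 = £12,172.27.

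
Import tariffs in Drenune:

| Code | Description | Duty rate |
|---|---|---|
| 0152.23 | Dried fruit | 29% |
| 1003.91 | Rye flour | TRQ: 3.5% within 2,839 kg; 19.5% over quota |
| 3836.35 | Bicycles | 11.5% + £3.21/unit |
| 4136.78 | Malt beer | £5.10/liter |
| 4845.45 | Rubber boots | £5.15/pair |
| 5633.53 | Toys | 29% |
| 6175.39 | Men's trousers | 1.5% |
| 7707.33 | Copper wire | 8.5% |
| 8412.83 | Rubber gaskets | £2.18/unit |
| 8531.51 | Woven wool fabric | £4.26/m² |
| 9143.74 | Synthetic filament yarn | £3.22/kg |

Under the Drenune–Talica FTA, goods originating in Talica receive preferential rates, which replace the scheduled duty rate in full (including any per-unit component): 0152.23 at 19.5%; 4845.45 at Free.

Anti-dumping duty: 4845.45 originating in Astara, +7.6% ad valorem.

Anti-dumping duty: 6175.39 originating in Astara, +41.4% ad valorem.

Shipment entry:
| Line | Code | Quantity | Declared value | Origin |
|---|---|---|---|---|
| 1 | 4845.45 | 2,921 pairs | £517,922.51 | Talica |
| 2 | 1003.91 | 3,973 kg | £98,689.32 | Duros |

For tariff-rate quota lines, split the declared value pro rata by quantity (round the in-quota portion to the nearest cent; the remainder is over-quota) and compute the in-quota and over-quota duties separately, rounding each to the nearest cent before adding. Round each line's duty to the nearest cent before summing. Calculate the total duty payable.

£7,961.10

Line 1 (4845.45, Talica, 2,921 pairs, £517,922.51):
Base rate for 4845.45 is £5.15/pair.
Origin Talica qualifies under the Drenune–Talica agreement and 4845.45 is covered: preferential rate Free applies instead.
The additional-duty order on 4845.45 targets Astara, not Talica; it does not apply.
Duty = £517,922.51 × 0% = £0.00.
Line 2 (1003.91, Duros, 3,973 kg, £98,689.32):
Code 1003.91 is under a tariff-rate quota (threshold 2,839 kg). In-quota: 2,839 kg at 3.5%; over-quota: 1,134 kg at 19.5%.
Pro-rata value split: in-quota = £98,689.32 × 2,839/3,973 = £70,520.76; over-quota = £98,689.32 − £70,520.76 = £28,168.56.
In-quota duty = £70,520.76 × 3.5% = £2,468.23. Over-quota duty = £28,168.56 × 19.5% = £5,492.87.
Line duty = £2,468.23 + £5,492.87 = £7,961.10.
Total = £0.00 + £7,961.10 = £7,961.10.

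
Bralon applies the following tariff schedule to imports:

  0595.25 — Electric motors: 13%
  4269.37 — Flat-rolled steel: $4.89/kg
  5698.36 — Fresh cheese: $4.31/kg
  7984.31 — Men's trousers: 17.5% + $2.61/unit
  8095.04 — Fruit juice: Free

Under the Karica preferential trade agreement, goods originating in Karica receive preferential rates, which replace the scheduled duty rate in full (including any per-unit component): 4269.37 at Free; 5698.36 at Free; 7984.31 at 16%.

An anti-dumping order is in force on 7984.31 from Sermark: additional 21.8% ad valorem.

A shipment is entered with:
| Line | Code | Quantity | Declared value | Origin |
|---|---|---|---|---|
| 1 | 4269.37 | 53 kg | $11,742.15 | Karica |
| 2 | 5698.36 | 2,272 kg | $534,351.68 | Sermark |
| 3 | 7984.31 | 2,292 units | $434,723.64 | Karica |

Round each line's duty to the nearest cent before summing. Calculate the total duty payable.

$79,348.10

Line 1 (4269.37, Karica, 53 kg, $11,742.15):
Base rate for 4269.37 is $4.89/kg.
Origin Karica qualifies under the Bralon–Karica agreement and 4269.37 is covered: preferential rate Free applies instead.
Duty = $11,742.15 × 0% = $0.00.
Line 2 (5698.36, Sermark, 2,272 kg, $534,351.68):
Base rate for 5698.36 is $4.31/kg.
5698.36 has an FTA preferential rate, but origin Sermark is not Karica; base rate stands.
Duty = 2,272 × $4.31 = $9,792.32.
Line 3 (7984.31, Karica, 2,292 units, $434,723.64):
Base rate for 7984.31 is 17.5% + $2.61/unit.
Origin Karica qualifies under the Bralon–Karica agreement and 7984.31 is covered: preferential rate 16% applies instead.
The additional-duty order on 7984.31 targets Sermark, not Karica; it does not apply.
Duty = $434,723.64 × 16% = $69,555.78.
Total = $0.00 + $9,792.32 + $69,555.78 = $79,348.10.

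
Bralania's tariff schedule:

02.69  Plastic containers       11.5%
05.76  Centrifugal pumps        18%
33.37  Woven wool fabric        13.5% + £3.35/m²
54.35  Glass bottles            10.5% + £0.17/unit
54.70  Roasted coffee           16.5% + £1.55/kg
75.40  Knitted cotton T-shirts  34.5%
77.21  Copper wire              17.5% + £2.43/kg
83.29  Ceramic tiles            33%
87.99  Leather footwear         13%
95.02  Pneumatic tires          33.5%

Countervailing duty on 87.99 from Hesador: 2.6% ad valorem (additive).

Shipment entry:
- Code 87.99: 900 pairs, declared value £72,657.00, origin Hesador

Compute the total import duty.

£11,334.49

Line 1 (87.99, Hesador, 900 pairs, £72,657.00):
Base rate for 87.99 is 13%.
Additional duty on 87.99 from Hesador: +2.6%. Applied ad valorem rate: 13% + 2.6% = 15.6%.
Duty = £72,657.00 × 15.6% = £11,334.49.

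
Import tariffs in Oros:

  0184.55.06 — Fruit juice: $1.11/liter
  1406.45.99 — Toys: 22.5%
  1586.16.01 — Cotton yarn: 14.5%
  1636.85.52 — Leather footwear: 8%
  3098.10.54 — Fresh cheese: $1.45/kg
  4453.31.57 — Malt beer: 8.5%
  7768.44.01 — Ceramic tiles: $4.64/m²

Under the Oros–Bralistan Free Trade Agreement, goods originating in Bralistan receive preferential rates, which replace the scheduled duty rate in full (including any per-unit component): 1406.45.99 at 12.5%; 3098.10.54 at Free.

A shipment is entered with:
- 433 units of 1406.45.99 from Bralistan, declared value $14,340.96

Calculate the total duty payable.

$1,792.62

Line 1 (1406.45.99, Bralistan, 433 units, $14,340.96):
Base rate for 1406.45.99 is 22.5%.
Origin Bralistan qualifies under the Oros–Bralistan agreement and 1406.45.99 is covered: preferential rate 12.5% applies instead.
Duty = $14,340.96 × 12.5% = $1,792.62.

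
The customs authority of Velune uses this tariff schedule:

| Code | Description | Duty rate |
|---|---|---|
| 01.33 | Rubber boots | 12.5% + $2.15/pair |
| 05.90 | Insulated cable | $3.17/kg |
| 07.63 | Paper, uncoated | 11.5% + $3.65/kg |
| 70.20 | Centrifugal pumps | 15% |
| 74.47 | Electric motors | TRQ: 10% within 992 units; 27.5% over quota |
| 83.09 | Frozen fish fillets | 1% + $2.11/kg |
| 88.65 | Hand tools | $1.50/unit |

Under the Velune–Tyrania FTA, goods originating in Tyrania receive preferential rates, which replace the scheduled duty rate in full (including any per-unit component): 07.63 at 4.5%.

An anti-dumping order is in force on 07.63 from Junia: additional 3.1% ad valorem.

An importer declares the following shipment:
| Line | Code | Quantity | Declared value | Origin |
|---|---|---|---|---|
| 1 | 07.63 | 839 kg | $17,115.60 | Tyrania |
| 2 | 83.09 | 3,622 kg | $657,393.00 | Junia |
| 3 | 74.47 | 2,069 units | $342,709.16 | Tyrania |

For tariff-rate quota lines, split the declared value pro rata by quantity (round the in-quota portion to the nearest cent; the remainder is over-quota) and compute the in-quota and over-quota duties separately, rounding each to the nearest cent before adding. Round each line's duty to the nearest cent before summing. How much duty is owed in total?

$80,476.47

Line 1 (07.63, Tyrania, 839 kg, $17,115.60):
Base rate for 07.63 is 11.5% + $3.65/kg.
Origin Tyrania qualifies under the Velune–Tyrania agreement and 07.63 is covered: preferential rate 4.5% applies instead.
The additional-duty order on 07.63 targets Junia, not Tyrania; it does not apply.
Duty = $17,115.60 × 4.5% = $770.20.
Line 2 (83.09, Junia, 3,622 kg, $657,393.00):
Base rate for 83.09 is 1% + $2.11/kg.
Duty = $657,393.00 × 1% + 3,622 × $2.11 = $14,216.35.
Line 3 (74.47, Tyrania, 2,069 units, $342,709.16):
Code 74.47 is under a tariff-rate quota (threshold 992 units). In-quota: 992 units at 10%; over-quota: 1,077 units at 27.5%.
Pro-rata value split: in-quota = $342,709.16 × 992/2,069 = $164,314.88; over-quota = $342,709.16 − $164,314.88 = $178,394.28.
In-quota duty = $164,314.88 × 10% = $16,431.49. Over-quota duty = $178,394.28 × 27.5% = $49,058.43.
Line duty = $16,431.49 + $49,058.43 = $65,489.92.
Total = $770.20 + $14,216.35 + $65,489.92 = $80,476.47.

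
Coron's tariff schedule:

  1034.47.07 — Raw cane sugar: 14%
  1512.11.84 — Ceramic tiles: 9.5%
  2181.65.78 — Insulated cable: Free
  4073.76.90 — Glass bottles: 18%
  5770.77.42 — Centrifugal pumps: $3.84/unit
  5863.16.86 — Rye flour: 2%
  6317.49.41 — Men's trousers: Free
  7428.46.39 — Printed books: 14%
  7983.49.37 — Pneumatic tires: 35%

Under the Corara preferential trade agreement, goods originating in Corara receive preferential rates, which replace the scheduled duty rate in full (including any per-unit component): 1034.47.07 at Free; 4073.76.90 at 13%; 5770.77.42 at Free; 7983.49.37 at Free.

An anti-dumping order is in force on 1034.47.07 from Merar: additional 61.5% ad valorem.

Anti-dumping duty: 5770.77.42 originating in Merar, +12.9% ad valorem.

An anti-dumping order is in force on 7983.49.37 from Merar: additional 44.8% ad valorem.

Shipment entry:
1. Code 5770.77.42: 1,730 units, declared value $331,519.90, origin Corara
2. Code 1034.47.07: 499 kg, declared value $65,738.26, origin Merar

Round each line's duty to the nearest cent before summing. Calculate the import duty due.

Line 1 (5770.77.42, Corara, 1,730 units, $331,519.90):
Base rate for 5770.77.42 is $3.84/unit.
Origin Corara qualifies under the Coron–Corara agreement and 5770.77.42 is covered: preferential rate Free applies instead.
The additional-duty order on 5770.77.42 targets Merar, not Corara; it does not apply.
Duty = $331,519.90 × 0% = $0.00.
Line 2 (1034.47.07, Merar, 499 kg, $65,738.26):
Base rate for 1034.47.07 is 14%.
1034.47.07 has an FTA preferential rate, but origin Merar is not Corara; base rate stands.
Additional duty on 1034.47.07 from Merar: +61.5%. Applied ad valorem rate: 14% + 61.5% = 75.5%.
Duty = $65,738.26 × 75.5% = $49,632.39.
Total = $0.00 + $49,632.39 = $49,632.39.

$49,632.39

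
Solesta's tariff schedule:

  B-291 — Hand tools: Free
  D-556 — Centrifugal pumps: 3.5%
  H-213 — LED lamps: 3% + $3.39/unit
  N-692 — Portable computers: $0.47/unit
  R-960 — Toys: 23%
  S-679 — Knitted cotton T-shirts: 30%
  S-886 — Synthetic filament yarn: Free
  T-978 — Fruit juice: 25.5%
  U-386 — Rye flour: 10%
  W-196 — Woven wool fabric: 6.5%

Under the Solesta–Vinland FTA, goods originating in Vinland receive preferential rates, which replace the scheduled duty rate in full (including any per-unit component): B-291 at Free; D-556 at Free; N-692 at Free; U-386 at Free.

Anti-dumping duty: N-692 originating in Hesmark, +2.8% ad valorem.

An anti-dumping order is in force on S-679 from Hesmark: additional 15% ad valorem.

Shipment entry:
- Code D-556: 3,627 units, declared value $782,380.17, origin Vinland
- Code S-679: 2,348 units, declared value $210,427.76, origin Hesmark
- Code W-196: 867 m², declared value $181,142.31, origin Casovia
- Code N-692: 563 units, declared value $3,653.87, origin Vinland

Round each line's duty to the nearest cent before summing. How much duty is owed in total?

Line 1 (D-556, Vinland, 3,627 units, $782,380.17):
Base rate for D-556 is 3.5%.
Origin Vinland qualifies under the Solesta–Vinland agreement and D-556 is covered: preferential rate Free applies instead.
Duty = $782,380.17 × 0% = $0.00.
Line 2 (S-679, Hesmark, 2,348 units, $210,427.76):
Base rate for S-679 is 30%.
Additional duty on S-679 from Hesmark: +15%. Applied ad valorem rate: 30% + 15% = 45%.
Duty = $210,427.76 × 45% = $94,692.49.
Line 3 (W-196, Casovia, 867 m², $181,142.31):
Base rate for W-196 is 6.5%.
Duty = $181,142.31 × 6.5% = $11,774.25.
Line 4 (N-692, Vinland, 563 units, $3,653.87):
Base rate for N-692 is $0.47/unit.
Origin Vinland qualifies under the Solesta–Vinland agreement and N-692 is covered: preferential rate Free applies instead.
The additional-duty order on N-692 targets Hesmark, not Vinland; it does not apply.
Duty = $3,653.87 × 0% = $0.00.
Total = $0.00 + $94,692.49 + $11,774.25 + $0.00 = $106,466.74.

$106,466.74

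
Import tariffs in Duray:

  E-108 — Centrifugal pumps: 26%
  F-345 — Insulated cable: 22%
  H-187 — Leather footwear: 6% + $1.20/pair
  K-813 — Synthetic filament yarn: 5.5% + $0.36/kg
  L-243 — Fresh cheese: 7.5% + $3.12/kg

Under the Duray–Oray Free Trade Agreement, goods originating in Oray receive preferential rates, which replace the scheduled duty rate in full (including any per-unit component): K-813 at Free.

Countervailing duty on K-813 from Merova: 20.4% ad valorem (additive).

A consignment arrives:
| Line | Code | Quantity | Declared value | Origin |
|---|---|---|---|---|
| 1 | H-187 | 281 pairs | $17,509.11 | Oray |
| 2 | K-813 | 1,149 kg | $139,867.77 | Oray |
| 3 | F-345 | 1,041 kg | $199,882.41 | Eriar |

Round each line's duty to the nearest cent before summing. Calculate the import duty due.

Line 1 (H-187, Oray, 281 pairs, $17,509.11):
Base rate for H-187 is 6% + $1.20/pair.
Origin Oray is the FTA partner but H-187 is not on the preference list; base rate stands.
Duty = $17,509.11 × 6% + 281 × $1.20 = $1,387.75.
Line 2 (K-813, Oray, 1,149 kg, $139,867.77):
Base rate for K-813 is 5.5% + $0.36/kg.
Origin Oray qualifies under the Duray–Oray agreement and K-813 is covered: preferential rate Free applies instead.
The additional-duty order on K-813 targets Merova, not Oray; it does not apply.
Duty = $139,867.77 × 0% = $0.00.
Line 3 (F-345, Eriar, 1,041 kg, $199,882.41):
Base rate for F-345 is 22%.
Duty = $199,882.41 × 22% = $43,974.13.
Total = $1,387.75 + $0.00 + $43,974.13 = $45,361.88.

$45,361.88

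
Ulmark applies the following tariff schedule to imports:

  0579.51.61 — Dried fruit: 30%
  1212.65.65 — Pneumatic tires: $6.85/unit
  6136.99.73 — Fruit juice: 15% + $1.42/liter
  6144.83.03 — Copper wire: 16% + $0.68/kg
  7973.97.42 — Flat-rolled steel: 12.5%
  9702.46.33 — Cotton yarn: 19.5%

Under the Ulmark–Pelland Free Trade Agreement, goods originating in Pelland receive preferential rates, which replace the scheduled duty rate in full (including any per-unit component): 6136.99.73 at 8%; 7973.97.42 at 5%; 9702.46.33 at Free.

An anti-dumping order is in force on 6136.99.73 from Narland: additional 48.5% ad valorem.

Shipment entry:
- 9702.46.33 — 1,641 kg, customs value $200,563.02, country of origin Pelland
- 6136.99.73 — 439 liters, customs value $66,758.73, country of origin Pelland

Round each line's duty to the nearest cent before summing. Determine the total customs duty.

$5,340.70

Line 1 (9702.46.33, Pelland, 1,641 kg, $200,563.02):
Base rate for 9702.46.33 is 19.5%.
Origin Pelland qualifies under the Ulmark–Pelland agreement and 9702.46.33 is covered: preferential rate Free applies instead.
Duty = $200,563.02 × 0% = $0.00.
Line 2 (6136.99.73, Pelland, 439 liters, $66,758.73):
Base rate for 6136.99.73 is 15% + $1.42/liter.
Origin Pelland qualifies under the Ulmark–Pelland agreement and 6136.99.73 is covered: preferential rate 8% applies instead.
The additional-duty order on 6136.99.73 targets Narland, not Pelland; it does not apply.
Duty = $66,758.73 × 8% = $5,340.70.
Total = $0.00 + $5,340.70 = $5,340.70.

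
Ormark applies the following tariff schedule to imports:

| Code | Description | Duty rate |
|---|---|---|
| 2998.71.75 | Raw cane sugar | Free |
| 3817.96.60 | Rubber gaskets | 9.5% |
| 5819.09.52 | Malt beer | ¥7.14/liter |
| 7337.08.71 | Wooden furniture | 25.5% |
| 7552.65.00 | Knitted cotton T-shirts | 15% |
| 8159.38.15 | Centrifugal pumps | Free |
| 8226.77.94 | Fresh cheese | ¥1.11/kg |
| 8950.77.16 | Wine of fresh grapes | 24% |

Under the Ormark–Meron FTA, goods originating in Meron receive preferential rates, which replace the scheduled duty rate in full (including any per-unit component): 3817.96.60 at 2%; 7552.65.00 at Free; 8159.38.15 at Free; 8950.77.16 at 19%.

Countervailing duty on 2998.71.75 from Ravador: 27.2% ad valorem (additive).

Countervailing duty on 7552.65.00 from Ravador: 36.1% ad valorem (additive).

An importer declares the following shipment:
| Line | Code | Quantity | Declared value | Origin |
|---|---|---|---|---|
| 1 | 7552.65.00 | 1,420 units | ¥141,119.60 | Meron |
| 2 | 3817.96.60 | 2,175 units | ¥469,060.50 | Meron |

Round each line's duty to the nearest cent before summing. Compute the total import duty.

¥9,381.21

Line 1 (7552.65.00, Meron, 1,420 units, ¥141,119.60):
Base rate for 7552.65.00 is 15%.
Origin Meron qualifies under the Ormark–Meron agreement and 7552.65.00 is covered: preferential rate Free applies instead.
The additional-duty order on 7552.65.00 targets Ravador, not Meron; it does not apply.
Duty = ¥141,119.60 × 0% = ¥0.00.
Line 2 (3817.96.60, Meron, 2,175 units, ¥469,060.50):
Base rate for 3817.96.60 is 9.5%.
Origin Meron qualifies under the Ormark–Meron agreement and 3817.96.60 is covered: preferential rate 2% applies instead.
Duty = ¥469,060.50 × 2% = ¥9,381.21.
Total = ¥0.00 + ¥9,381.21 = ¥9,381.21.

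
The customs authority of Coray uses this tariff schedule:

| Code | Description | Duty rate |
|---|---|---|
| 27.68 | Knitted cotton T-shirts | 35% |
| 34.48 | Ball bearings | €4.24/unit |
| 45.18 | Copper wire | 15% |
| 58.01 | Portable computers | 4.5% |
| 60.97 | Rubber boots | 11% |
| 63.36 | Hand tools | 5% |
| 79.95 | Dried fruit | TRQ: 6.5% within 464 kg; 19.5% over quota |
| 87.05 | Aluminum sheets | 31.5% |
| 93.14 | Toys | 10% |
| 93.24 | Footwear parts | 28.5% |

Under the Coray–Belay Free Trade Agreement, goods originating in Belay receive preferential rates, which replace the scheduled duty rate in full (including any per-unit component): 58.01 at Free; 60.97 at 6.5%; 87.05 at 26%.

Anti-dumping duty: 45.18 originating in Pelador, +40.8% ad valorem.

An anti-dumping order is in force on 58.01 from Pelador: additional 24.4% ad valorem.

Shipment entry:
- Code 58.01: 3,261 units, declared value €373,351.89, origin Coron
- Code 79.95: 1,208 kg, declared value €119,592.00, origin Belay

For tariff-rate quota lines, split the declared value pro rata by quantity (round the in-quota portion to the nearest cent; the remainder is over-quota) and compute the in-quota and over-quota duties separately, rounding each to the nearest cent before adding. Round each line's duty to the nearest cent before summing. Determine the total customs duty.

Line 1 (58.01, Coron, 3,261 units, €373,351.89):
Base rate for 58.01 is 4.5%.
58.01 has an FTA preferential rate, but origin Coron is not Belay; base rate stands.
The additional-duty order on 58.01 targets Pelador, not Coron; it does not apply.
Duty = €373,351.89 × 4.5% = €16,800.84.
Line 2 (79.95, Belay, 1,208 kg, €119,592.00):
Code 79.95 is under a tariff-rate quota (threshold 464 kg). In-quota: 464 kg at 6.5%; over-quota: 744 kg at 19.5%.
Pro-rata value split: in-quota = €119,592.00 × 464/1,208 = €45,936.00; over-quota = €119,592.00 − €45,936.00 = €73,656.00.
In-quota duty = €45,936.00 × 6.5% = €2,985.84. Over-quota duty = €73,656.00 × 19.5% = €14,362.92.
Line duty = €2,985.84 + €14,362.92 = €17,348.76.
Total = €16,800.84 + €17,348.76 = €34,149.60.

€34,149.60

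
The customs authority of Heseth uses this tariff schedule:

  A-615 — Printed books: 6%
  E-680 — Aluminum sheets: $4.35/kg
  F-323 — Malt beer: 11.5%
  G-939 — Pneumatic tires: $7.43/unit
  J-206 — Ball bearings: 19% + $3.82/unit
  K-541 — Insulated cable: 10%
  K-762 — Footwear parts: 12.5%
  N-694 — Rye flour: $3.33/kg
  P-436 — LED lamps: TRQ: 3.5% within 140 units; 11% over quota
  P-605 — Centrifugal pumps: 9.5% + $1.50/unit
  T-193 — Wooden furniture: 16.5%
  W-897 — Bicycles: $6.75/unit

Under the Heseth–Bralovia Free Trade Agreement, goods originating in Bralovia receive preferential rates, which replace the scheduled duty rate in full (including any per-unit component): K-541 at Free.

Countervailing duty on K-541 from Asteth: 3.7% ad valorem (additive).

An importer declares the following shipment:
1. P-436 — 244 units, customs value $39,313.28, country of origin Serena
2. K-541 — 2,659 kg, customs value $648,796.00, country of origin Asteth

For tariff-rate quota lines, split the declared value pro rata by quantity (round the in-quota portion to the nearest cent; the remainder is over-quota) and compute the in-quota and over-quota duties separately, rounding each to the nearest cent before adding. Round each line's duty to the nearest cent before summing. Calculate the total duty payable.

Line 1 (P-436, Serena, 244 units, $39,313.28):
Code P-436 is under a tariff-rate quota (threshold 140 units). In-quota: 140 units at 3.5%; over-quota: 104 units at 11%.
Pro-rata value split: in-quota = $39,313.28 × 140/244 = $22,556.80; over-quota = $39,313.28 − $22,556.80 = $16,756.48.
In-quota duty = $22,556.80 × 3.5% = $789.49. Over-quota duty = $16,756.48 × 11% = $1,843.21.
Line duty = $789.49 + $1,843.21 = $2,632.70.
Line 2 (K-541, Asteth, 2,659 kg, $648,796.00):
Base rate for K-541 is 10%.
K-541 has an FTA preferential rate, but origin Asteth is not Bralovia; base rate stands.
Additional duty on K-541 from Asteth: +3.7%. Applied ad valorem rate: 10% + 3.7% = 13.7%.
Duty = $648,796.00 × 13.7% = $88,885.05.
Total = $2,632.70 + $88,885.05 = $91,517.75.

$91,517.75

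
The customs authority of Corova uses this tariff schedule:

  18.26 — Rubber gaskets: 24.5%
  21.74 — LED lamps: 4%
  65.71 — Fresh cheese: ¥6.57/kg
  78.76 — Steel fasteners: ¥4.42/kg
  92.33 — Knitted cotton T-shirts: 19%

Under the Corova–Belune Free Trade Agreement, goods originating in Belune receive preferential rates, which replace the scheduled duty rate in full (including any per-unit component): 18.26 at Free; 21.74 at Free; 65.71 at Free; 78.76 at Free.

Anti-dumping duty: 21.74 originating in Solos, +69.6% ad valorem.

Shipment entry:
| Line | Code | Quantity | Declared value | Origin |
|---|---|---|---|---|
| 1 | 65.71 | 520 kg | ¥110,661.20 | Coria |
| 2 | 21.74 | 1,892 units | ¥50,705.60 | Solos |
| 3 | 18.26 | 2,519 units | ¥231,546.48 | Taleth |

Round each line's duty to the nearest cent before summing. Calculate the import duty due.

¥97,464.61

Line 1 (65.71, Coria, 520 kg, ¥110,661.20):
Base rate for 65.71 is ¥6.57/kg.
65.71 has an FTA preferential rate, but origin Coria is not Belune; base rate stands.
Duty = 520 × ¥6.57 = ¥3,416.40.
Line 2 (21.74, Solos, 1,892 units, ¥50,705.60):
Base rate for 21.74 is 4%.
21.74 has an FTA preferential rate, but origin Solos is not Belune; base rate stands.
Additional duty on 21.74 from Solos: +69.6%. Applied ad valorem rate: 4% + 69.6% = 73.6%.
Duty = ¥50,705.60 × 73.6% = ¥37,319.32.
Line 3 (18.26, Taleth, 2,519 units, ¥231,546.48):
Base rate for 18.26 is 24.5%.
18.26 has an FTA preferential rate, but origin Taleth is not Belune; base rate stands.
Duty = ¥231,546.48 × 24.5% = ¥56,728.89.
Total = ¥3,416.40 + ¥37,319.32 + ¥56,728.89 = ¥97,464.61.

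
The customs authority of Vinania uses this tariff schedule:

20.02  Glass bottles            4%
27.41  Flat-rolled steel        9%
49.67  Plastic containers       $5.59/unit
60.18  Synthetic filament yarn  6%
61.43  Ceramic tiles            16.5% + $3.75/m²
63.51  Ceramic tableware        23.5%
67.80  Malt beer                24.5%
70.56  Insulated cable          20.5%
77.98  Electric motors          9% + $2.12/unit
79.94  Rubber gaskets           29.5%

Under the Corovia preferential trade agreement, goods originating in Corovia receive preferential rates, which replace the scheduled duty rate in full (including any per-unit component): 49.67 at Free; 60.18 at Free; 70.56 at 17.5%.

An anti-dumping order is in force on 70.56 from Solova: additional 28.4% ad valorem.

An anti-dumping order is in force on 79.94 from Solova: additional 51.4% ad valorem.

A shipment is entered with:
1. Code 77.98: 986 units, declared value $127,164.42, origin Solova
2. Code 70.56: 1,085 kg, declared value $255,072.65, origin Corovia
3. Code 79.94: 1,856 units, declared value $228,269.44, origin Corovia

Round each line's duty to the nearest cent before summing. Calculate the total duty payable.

$125,512.31

Line 1 (77.98, Solova, 986 units, $127,164.42):
Base rate for 77.98 is 9% + $2.12/unit.
Duty = $127,164.42 × 9% + 986 × $2.12 = $13,535.12.
Line 2 (70.56, Corovia, 1,085 kg, $255,072.65):
Base rate for 70.56 is 20.5%.
Origin Corovia qualifies under the Vinania–Corovia agreement and 70.56 is covered: preferential rate 17.5% applies instead.
The additional-duty order on 70.56 targets Solova, not Corovia; it does not apply.
Duty = $255,072.65 × 17.5% = $44,637.71.
Line 3 (79.94, Corovia, 1,856 units, $228,269.44):
Base rate for 79.94 is 29.5%.
Origin Corovia is the FTA partner but 79.94 is not on the preference list; base rate stands.
The additional-duty order on 79.94 targets Solova, not Corovia; it does not apply.
Duty = $228,269.44 × 29.5% = $67,339.48.
Total = $13,535.12 + $44,637.71 + $67,339.48 = $125,512.31.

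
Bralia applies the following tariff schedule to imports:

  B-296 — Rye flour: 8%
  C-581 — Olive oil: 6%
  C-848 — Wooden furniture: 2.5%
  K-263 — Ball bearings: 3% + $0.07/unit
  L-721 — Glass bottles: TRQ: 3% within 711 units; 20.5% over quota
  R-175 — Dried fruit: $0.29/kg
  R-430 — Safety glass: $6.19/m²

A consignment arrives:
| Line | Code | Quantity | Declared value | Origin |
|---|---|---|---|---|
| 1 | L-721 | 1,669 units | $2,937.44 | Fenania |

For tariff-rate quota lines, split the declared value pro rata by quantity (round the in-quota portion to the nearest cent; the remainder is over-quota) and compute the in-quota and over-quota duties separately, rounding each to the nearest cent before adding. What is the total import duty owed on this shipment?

$383.19

Line 1 (L-721, Fenania, 1,669 units, $2,937.44):
Code L-721 is under a tariff-rate quota (threshold 711 units). In-quota: 711 units at 3%; over-quota: 958 units at 20.5%.
Pro-rata value split: in-quota = $2,937.44 × 711/1,669 = $1,251.36; over-quota = $2,937.44 − $1,251.36 = $1,686.08.
In-quota duty = $1,251.36 × 3% = $37.54. Over-quota duty = $1,686.08 × 20.5% = $345.65.
Line duty = $37.54 + $345.65 = $383.19.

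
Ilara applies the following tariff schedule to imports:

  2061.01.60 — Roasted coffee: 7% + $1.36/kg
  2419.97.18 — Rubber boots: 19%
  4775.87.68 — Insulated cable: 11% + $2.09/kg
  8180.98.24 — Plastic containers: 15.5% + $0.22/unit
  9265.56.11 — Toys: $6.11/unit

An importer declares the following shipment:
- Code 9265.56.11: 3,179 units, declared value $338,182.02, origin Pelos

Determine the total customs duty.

$19,423.69

Line 1 (9265.56.11, Pelos, 3,179 units, $338,182.02):
Base rate for 9265.56.11 is $6.11/unit.
Duty = 3,179 × $6.11 = $19,423.69.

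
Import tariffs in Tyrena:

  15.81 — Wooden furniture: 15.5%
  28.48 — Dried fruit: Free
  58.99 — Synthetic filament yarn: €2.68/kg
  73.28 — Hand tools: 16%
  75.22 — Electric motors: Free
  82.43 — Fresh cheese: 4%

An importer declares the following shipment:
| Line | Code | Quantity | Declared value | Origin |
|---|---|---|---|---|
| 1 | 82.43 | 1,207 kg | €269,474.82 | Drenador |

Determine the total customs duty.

€10,778.99

Line 1 (82.43, Drenador, 1,207 kg, €269,474.82):
Base rate for 82.43 is 4%.
Duty = €269,474.82 × 4% = €10,778.99.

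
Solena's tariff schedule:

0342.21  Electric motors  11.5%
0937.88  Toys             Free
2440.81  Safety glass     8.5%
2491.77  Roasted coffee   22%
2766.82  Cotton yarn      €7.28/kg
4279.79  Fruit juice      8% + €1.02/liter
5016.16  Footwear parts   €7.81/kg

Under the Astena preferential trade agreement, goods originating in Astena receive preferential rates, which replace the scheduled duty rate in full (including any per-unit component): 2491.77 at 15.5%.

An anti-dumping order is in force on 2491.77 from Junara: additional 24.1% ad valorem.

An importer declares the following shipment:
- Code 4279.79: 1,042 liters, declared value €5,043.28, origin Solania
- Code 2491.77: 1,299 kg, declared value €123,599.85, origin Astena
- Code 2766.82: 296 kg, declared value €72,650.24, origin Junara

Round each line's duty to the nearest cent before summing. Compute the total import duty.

€22,779.16

Line 1 (4279.79, Solania, 1,042 liters, €5,043.28):
Base rate for 4279.79 is 8% + €1.02/liter.
Duty = €5,043.28 × 8% + 1,042 × €1.02 = €1,466.30.
Line 2 (2491.77, Astena, 1,299 kg, €123,599.85):
Base rate for 2491.77 is 22%.
Origin Astena qualifies under the Solena–Astena agreement and 2491.77 is covered: preferential rate 15.5% applies instead.
The additional-duty order on 2491.77 targets Junara, not Astena; it does not apply.
Duty = €123,599.85 × 15.5% = €19,157.98.
Line 3 (2766.82, Junara, 296 kg, €72,650.24):
Base rate for 2766.82 is €7.28/kg.
Duty = 296 × €7.28 = €2,154.88.
Total = €1,466.30 + €19,157.98 + €2,154.88 = €22,779.16.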